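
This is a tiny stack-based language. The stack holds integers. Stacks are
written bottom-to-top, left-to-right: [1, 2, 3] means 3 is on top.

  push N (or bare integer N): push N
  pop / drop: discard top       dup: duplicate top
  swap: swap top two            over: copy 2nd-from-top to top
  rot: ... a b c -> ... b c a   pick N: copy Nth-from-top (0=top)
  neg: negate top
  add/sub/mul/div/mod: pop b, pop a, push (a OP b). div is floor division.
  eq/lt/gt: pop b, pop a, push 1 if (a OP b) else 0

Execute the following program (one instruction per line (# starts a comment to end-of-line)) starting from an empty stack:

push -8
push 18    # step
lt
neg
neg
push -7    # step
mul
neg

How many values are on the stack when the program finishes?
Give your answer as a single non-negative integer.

After 'push -8': stack = [-8] (depth 1)
After 'push 18': stack = [-8, 18] (depth 2)
After 'lt': stack = [1] (depth 1)
After 'neg': stack = [-1] (depth 1)
After 'neg': stack = [1] (depth 1)
After 'push -7': stack = [1, -7] (depth 2)
After 'mul': stack = [-7] (depth 1)
After 'neg': stack = [7] (depth 1)

Answer: 1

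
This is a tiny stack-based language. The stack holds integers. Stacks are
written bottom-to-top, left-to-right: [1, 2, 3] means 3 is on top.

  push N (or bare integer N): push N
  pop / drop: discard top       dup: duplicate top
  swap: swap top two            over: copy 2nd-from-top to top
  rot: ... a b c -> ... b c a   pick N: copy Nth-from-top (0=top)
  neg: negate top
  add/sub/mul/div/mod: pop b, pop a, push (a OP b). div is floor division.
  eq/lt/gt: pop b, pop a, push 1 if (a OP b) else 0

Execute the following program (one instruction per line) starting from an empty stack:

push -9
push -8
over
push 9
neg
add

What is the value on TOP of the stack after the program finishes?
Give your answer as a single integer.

Answer: -18

Derivation:
After 'push -9': [-9]
After 'push -8': [-9, -8]
After 'over': [-9, -8, -9]
After 'push 9': [-9, -8, -9, 9]
After 'neg': [-9, -8, -9, -9]
After 'add': [-9, -8, -18]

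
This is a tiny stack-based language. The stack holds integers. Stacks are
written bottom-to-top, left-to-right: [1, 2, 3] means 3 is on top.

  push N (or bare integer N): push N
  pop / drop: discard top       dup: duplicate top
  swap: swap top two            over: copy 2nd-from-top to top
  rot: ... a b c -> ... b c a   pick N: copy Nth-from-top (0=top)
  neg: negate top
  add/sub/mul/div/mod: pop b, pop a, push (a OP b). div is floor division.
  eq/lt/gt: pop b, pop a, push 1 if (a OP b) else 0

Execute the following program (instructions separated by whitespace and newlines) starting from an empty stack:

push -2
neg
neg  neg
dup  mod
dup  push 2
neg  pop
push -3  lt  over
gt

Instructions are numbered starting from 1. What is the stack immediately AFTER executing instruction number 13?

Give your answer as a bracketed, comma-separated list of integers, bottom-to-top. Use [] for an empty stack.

Step 1 ('push -2'): [-2]
Step 2 ('neg'): [2]
Step 3 ('neg'): [-2]
Step 4 ('neg'): [2]
Step 5 ('dup'): [2, 2]
Step 6 ('mod'): [0]
Step 7 ('dup'): [0, 0]
Step 8 ('push 2'): [0, 0, 2]
Step 9 ('neg'): [0, 0, -2]
Step 10 ('pop'): [0, 0]
Step 11 ('push -3'): [0, 0, -3]
Step 12 ('lt'): [0, 0]
Step 13 ('over'): [0, 0, 0]

Answer: [0, 0, 0]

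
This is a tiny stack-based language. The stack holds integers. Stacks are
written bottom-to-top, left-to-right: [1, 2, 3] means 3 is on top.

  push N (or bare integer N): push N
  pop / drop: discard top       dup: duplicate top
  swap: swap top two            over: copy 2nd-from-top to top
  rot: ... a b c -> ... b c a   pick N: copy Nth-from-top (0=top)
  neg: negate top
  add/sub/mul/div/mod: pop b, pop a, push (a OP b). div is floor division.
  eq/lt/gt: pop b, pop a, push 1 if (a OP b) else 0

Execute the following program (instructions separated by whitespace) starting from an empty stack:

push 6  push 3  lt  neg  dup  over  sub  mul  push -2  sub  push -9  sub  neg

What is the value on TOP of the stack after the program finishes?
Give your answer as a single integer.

Answer: -11

Derivation:
After 'push 6': [6]
After 'push 3': [6, 3]
After 'lt': [0]
After 'neg': [0]
After 'dup': [0, 0]
After 'over': [0, 0, 0]
After 'sub': [0, 0]
After 'mul': [0]
After 'push -2': [0, -2]
After 'sub': [2]
After 'push -9': [2, -9]
After 'sub': [11]
After 'neg': [-11]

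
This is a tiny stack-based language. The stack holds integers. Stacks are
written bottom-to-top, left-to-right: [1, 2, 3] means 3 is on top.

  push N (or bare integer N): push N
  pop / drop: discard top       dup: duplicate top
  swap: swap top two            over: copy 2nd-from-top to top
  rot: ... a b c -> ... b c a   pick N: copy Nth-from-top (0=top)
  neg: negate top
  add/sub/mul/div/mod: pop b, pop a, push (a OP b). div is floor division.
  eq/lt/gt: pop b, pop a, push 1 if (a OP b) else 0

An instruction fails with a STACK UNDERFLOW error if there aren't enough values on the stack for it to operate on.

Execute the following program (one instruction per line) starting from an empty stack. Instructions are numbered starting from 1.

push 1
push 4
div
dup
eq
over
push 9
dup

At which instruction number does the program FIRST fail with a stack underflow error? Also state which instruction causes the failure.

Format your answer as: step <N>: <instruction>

Step 1 ('push 1'): stack = [1], depth = 1
Step 2 ('push 4'): stack = [1, 4], depth = 2
Step 3 ('div'): stack = [0], depth = 1
Step 4 ('dup'): stack = [0, 0], depth = 2
Step 5 ('eq'): stack = [1], depth = 1
Step 6 ('over'): needs 2 value(s) but depth is 1 — STACK UNDERFLOW

Answer: step 6: over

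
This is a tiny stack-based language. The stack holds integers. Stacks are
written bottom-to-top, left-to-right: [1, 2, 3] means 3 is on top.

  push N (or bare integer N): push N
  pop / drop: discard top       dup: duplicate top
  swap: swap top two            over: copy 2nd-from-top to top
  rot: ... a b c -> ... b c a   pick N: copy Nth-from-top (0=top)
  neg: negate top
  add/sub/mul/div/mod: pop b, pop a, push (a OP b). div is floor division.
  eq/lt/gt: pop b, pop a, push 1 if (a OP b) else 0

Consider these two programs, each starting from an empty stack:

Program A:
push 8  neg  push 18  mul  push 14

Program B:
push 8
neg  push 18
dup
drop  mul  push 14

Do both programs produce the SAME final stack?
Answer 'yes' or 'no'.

Program A trace:
  After 'push 8': [8]
  After 'neg': [-8]
  After 'push 18': [-8, 18]
  After 'mul': [-144]
  After 'push 14': [-144, 14]
Program A final stack: [-144, 14]

Program B trace:
  After 'push 8': [8]
  After 'neg': [-8]
  After 'push 18': [-8, 18]
  After 'dup': [-8, 18, 18]
  After 'drop': [-8, 18]
  After 'mul': [-144]
  After 'push 14': [-144, 14]
Program B final stack: [-144, 14]
Same: yes

Answer: yes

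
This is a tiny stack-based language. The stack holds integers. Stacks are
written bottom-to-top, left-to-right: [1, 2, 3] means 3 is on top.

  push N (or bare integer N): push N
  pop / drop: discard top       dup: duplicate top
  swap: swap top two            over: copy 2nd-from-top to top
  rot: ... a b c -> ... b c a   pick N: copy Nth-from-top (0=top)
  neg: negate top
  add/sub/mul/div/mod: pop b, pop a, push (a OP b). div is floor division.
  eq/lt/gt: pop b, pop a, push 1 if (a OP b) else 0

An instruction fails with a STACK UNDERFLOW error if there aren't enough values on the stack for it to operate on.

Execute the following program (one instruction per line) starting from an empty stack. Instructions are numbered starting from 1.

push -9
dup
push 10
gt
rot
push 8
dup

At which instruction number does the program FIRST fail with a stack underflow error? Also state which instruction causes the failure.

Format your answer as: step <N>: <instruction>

Step 1 ('push -9'): stack = [-9], depth = 1
Step 2 ('dup'): stack = [-9, -9], depth = 2
Step 3 ('push 10'): stack = [-9, -9, 10], depth = 3
Step 4 ('gt'): stack = [-9, 0], depth = 2
Step 5 ('rot'): needs 3 value(s) but depth is 2 — STACK UNDERFLOW

Answer: step 5: rot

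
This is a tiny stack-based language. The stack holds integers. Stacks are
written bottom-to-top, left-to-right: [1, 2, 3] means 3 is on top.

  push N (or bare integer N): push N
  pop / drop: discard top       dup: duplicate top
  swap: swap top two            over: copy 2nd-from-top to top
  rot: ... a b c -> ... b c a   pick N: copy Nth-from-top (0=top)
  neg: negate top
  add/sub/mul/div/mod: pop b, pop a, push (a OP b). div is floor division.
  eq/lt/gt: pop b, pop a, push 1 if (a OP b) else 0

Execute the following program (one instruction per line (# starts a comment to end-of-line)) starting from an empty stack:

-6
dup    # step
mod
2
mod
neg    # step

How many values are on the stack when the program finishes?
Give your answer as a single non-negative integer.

Answer: 1

Derivation:
After 'push -6': stack = [-6] (depth 1)
After 'dup': stack = [-6, -6] (depth 2)
After 'mod': stack = [0] (depth 1)
After 'push 2': stack = [0, 2] (depth 2)
After 'mod': stack = [0] (depth 1)
After 'neg': stack = [0] (depth 1)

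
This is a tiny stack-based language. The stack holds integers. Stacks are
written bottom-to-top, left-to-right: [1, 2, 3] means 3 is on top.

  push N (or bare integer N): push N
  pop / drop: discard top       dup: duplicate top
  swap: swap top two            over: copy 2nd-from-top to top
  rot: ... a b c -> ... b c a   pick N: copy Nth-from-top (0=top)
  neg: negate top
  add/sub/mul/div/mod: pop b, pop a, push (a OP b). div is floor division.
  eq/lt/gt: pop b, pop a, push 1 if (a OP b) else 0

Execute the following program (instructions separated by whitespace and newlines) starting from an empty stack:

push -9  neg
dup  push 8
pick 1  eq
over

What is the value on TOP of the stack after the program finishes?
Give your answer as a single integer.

Answer: 9

Derivation:
After 'push -9': [-9]
After 'neg': [9]
After 'dup': [9, 9]
After 'push 8': [9, 9, 8]
After 'pick 1': [9, 9, 8, 9]
After 'eq': [9, 9, 0]
After 'over': [9, 9, 0, 9]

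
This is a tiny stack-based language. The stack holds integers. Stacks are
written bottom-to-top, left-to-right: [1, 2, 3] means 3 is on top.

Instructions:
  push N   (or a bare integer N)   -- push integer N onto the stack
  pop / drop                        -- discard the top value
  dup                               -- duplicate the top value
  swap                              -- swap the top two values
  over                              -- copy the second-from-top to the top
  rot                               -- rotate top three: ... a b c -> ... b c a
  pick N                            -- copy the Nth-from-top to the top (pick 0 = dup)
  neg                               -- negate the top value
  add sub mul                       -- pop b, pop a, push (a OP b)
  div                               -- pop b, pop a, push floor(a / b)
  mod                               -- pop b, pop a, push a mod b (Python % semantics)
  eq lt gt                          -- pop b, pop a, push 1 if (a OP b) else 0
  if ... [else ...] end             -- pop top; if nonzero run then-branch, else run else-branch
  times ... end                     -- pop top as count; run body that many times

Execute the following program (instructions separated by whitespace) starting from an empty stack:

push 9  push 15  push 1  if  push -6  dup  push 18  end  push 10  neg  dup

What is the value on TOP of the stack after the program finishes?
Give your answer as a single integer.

Answer: -10

Derivation:
After 'push 9': [9]
After 'push 15': [9, 15]
After 'push 1': [9, 15, 1]
After 'if': [9, 15]
After 'push -6': [9, 15, -6]
After 'dup': [9, 15, -6, -6]
After 'push 18': [9, 15, -6, -6, 18]
After 'push 10': [9, 15, -6, -6, 18, 10]
After 'neg': [9, 15, -6, -6, 18, -10]
After 'dup': [9, 15, -6, -6, 18, -10, -10]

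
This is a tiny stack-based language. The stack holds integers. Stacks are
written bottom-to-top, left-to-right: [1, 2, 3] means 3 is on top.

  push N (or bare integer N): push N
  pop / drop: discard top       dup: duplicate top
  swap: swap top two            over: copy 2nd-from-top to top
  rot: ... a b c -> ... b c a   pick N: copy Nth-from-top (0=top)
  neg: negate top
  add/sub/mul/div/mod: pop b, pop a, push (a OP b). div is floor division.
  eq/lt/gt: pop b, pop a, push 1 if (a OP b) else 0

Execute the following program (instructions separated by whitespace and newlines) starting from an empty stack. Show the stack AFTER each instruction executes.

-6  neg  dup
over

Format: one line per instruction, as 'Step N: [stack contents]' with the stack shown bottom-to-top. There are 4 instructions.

Step 1: [-6]
Step 2: [6]
Step 3: [6, 6]
Step 4: [6, 6, 6]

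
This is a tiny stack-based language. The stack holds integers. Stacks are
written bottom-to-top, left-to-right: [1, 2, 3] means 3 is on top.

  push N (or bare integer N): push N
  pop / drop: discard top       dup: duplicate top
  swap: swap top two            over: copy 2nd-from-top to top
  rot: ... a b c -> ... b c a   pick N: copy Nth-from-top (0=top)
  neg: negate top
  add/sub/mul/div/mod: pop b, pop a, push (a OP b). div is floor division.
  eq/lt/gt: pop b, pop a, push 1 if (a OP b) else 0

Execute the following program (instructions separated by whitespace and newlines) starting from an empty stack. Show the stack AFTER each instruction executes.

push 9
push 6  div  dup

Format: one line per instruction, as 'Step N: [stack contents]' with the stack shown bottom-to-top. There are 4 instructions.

Step 1: [9]
Step 2: [9, 6]
Step 3: [1]
Step 4: [1, 1]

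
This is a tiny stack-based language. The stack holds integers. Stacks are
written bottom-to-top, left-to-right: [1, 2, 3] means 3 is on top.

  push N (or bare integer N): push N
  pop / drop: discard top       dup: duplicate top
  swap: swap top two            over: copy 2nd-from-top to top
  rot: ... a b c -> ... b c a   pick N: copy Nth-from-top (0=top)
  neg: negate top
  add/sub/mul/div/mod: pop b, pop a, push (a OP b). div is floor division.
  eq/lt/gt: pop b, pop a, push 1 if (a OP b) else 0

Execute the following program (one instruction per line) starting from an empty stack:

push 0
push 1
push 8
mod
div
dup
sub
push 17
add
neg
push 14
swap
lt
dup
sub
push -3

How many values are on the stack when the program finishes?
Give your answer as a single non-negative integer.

Answer: 2

Derivation:
After 'push 0': stack = [0] (depth 1)
After 'push 1': stack = [0, 1] (depth 2)
After 'push 8': stack = [0, 1, 8] (depth 3)
After 'mod': stack = [0, 1] (depth 2)
After 'div': stack = [0] (depth 1)
After 'dup': stack = [0, 0] (depth 2)
After 'sub': stack = [0] (depth 1)
After 'push 17': stack = [0, 17] (depth 2)
After 'add': stack = [17] (depth 1)
After 'neg': stack = [-17] (depth 1)
After 'push 14': stack = [-17, 14] (depth 2)
After 'swap': stack = [14, -17] (depth 2)
After 'lt': stack = [0] (depth 1)
After 'dup': stack = [0, 0] (depth 2)
After 'sub': stack = [0] (depth 1)
After 'push -3': stack = [0, -3] (depth 2)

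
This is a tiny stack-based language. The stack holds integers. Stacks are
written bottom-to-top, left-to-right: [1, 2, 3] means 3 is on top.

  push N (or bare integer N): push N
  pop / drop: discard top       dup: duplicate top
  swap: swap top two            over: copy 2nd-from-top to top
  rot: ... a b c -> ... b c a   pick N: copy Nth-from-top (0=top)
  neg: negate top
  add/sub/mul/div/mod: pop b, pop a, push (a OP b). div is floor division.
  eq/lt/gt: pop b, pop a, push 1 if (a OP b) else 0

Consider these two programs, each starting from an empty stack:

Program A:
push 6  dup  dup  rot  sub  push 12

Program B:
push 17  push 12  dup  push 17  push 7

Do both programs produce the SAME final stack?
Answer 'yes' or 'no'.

Program A trace:
  After 'push 6': [6]
  After 'dup': [6, 6]
  After 'dup': [6, 6, 6]
  After 'rot': [6, 6, 6]
  After 'sub': [6, 0]
  After 'push 12': [6, 0, 12]
Program A final stack: [6, 0, 12]

Program B trace:
  After 'push 17': [17]
  After 'push 12': [17, 12]
  After 'dup': [17, 12, 12]
  After 'push 17': [17, 12, 12, 17]
  After 'push 7': [17, 12, 12, 17, 7]
Program B final stack: [17, 12, 12, 17, 7]
Same: no

Answer: no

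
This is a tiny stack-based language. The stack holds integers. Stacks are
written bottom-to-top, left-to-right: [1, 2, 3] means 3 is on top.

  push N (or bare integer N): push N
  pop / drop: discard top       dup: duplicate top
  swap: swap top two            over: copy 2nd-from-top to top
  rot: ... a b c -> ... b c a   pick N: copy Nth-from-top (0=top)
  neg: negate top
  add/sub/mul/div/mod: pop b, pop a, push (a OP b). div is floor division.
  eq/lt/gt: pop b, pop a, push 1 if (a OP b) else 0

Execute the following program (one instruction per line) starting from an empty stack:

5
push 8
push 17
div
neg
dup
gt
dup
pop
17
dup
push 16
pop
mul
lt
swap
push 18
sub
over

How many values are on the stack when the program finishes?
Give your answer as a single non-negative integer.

After 'push 5': stack = [5] (depth 1)
After 'push 8': stack = [5, 8] (depth 2)
After 'push 17': stack = [5, 8, 17] (depth 3)
After 'div': stack = [5, 0] (depth 2)
After 'neg': stack = [5, 0] (depth 2)
After 'dup': stack = [5, 0, 0] (depth 3)
After 'gt': stack = [5, 0] (depth 2)
After 'dup': stack = [5, 0, 0] (depth 3)
After 'pop': stack = [5, 0] (depth 2)
After 'push 17': stack = [5, 0, 17] (depth 3)
After 'dup': stack = [5, 0, 17, 17] (depth 4)
After 'push 16': stack = [5, 0, 17, 17, 16] (depth 5)
After 'pop': stack = [5, 0, 17, 17] (depth 4)
After 'mul': stack = [5, 0, 289] (depth 3)
After 'lt': stack = [5, 1] (depth 2)
After 'swap': stack = [1, 5] (depth 2)
After 'push 18': stack = [1, 5, 18] (depth 3)
After 'sub': stack = [1, -13] (depth 2)
After 'over': stack = [1, -13, 1] (depth 3)

Answer: 3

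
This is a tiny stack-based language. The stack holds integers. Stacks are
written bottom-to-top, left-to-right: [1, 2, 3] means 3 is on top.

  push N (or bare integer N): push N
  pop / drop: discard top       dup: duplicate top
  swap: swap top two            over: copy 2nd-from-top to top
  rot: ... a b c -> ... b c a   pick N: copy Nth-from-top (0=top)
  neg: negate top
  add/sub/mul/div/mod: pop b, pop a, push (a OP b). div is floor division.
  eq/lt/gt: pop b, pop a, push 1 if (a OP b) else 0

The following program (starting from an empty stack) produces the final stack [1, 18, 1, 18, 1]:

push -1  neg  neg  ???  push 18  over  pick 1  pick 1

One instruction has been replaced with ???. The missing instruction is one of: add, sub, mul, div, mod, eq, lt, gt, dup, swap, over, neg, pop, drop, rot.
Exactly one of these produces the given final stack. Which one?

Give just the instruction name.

Answer: neg

Derivation:
Stack before ???: [-1]
Stack after ???:  [1]
The instruction that transforms [-1] -> [1] is: neg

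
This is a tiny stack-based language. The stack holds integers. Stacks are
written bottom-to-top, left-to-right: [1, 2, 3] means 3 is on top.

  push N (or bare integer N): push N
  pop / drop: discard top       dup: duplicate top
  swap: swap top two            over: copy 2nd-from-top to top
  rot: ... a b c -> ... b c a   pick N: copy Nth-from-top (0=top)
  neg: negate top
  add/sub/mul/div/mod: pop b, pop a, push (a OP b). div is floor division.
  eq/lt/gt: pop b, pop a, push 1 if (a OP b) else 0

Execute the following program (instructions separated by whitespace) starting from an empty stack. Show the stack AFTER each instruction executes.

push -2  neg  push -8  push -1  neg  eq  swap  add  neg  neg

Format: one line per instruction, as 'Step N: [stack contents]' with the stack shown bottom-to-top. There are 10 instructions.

Step 1: [-2]
Step 2: [2]
Step 3: [2, -8]
Step 4: [2, -8, -1]
Step 5: [2, -8, 1]
Step 6: [2, 0]
Step 7: [0, 2]
Step 8: [2]
Step 9: [-2]
Step 10: [2]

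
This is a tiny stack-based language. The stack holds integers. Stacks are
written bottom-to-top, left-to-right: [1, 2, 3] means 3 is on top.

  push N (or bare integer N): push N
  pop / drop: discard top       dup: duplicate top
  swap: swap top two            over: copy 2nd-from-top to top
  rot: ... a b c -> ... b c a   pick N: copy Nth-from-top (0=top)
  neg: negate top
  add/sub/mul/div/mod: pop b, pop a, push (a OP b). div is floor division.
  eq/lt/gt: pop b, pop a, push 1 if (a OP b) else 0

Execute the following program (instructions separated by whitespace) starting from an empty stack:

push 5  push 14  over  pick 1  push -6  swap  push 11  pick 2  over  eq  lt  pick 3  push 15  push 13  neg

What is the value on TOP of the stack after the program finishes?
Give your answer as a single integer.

After 'push 5': [5]
After 'push 14': [5, 14]
After 'over': [5, 14, 5]
After 'pick 1': [5, 14, 5, 14]
After 'push -6': [5, 14, 5, 14, -6]
After 'swap': [5, 14, 5, -6, 14]
After 'push 11': [5, 14, 5, -6, 14, 11]
After 'pick 2': [5, 14, 5, -6, 14, 11, -6]
After 'over': [5, 14, 5, -6, 14, 11, -6, 11]
After 'eq': [5, 14, 5, -6, 14, 11, 0]
After 'lt': [5, 14, 5, -6, 14, 0]
After 'pick 3': [5, 14, 5, -6, 14, 0, 5]
After 'push 15': [5, 14, 5, -6, 14, 0, 5, 15]
After 'push 13': [5, 14, 5, -6, 14, 0, 5, 15, 13]
After 'neg': [5, 14, 5, -6, 14, 0, 5, 15, -13]

Answer: -13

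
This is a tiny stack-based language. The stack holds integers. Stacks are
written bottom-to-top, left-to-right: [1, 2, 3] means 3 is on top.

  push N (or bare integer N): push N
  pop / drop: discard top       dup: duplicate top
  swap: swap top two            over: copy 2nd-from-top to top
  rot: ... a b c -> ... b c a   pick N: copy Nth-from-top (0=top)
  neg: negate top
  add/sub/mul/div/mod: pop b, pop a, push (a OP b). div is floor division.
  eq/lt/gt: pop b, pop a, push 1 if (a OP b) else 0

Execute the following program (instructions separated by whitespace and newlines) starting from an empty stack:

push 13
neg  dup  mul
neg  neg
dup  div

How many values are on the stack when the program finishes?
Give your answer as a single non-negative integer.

Answer: 1

Derivation:
After 'push 13': stack = [13] (depth 1)
After 'neg': stack = [-13] (depth 1)
After 'dup': stack = [-13, -13] (depth 2)
After 'mul': stack = [169] (depth 1)
After 'neg': stack = [-169] (depth 1)
After 'neg': stack = [169] (depth 1)
After 'dup': stack = [169, 169] (depth 2)
After 'div': stack = [1] (depth 1)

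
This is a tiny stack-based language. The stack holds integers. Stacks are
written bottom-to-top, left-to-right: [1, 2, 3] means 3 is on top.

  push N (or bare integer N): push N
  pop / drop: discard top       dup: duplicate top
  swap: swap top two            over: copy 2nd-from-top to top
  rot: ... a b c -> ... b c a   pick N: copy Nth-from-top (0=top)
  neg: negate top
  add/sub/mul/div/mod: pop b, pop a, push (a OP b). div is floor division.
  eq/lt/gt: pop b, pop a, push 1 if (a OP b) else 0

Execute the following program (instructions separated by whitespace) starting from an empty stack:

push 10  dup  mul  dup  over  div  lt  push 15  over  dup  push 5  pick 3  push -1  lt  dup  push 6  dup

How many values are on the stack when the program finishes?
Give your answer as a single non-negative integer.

Answer: 9

Derivation:
After 'push 10': stack = [10] (depth 1)
After 'dup': stack = [10, 10] (depth 2)
After 'mul': stack = [100] (depth 1)
After 'dup': stack = [100, 100] (depth 2)
After 'over': stack = [100, 100, 100] (depth 3)
After 'div': stack = [100, 1] (depth 2)
After 'lt': stack = [0] (depth 1)
After 'push 15': stack = [0, 15] (depth 2)
After 'over': stack = [0, 15, 0] (depth 3)
After 'dup': stack = [0, 15, 0, 0] (depth 4)
After 'push 5': stack = [0, 15, 0, 0, 5] (depth 5)
After 'pick 3': stack = [0, 15, 0, 0, 5, 15] (depth 6)
After 'push -1': stack = [0, 15, 0, 0, 5, 15, -1] (depth 7)
After 'lt': stack = [0, 15, 0, 0, 5, 0] (depth 6)
After 'dup': stack = [0, 15, 0, 0, 5, 0, 0] (depth 7)
After 'push 6': stack = [0, 15, 0, 0, 5, 0, 0, 6] (depth 8)
After 'dup': stack = [0, 15, 0, 0, 5, 0, 0, 6, 6] (depth 9)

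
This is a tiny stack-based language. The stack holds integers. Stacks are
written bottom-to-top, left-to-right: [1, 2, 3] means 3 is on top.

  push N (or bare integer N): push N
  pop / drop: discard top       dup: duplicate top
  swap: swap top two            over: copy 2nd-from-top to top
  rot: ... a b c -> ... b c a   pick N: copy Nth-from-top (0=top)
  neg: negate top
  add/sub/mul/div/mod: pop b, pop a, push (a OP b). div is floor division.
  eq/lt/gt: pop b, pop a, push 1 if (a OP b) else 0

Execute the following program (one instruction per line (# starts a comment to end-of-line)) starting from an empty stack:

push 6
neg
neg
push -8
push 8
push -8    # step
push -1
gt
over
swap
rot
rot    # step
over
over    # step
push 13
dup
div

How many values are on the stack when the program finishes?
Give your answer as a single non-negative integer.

Answer: 8

Derivation:
After 'push 6': stack = [6] (depth 1)
After 'neg': stack = [-6] (depth 1)
After 'neg': stack = [6] (depth 1)
After 'push -8': stack = [6, -8] (depth 2)
After 'push 8': stack = [6, -8, 8] (depth 3)
After 'push -8': stack = [6, -8, 8, -8] (depth 4)
After 'push -1': stack = [6, -8, 8, -8, -1] (depth 5)
After 'gt': stack = [6, -8, 8, 0] (depth 4)
After 'over': stack = [6, -8, 8, 0, 8] (depth 5)
After 'swap': stack = [6, -8, 8, 8, 0] (depth 5)
After 'rot': stack = [6, -8, 8, 0, 8] (depth 5)
After 'rot': stack = [6, -8, 0, 8, 8] (depth 5)
After 'over': stack = [6, -8, 0, 8, 8, 8] (depth 6)
After 'over': stack = [6, -8, 0, 8, 8, 8, 8] (depth 7)
After 'push 13': stack = [6, -8, 0, 8, 8, 8, 8, 13] (depth 8)
After 'dup': stack = [6, -8, 0, 8, 8, 8, 8, 13, 13] (depth 9)
After 'div': stack = [6, -8, 0, 8, 8, 8, 8, 1] (depth 8)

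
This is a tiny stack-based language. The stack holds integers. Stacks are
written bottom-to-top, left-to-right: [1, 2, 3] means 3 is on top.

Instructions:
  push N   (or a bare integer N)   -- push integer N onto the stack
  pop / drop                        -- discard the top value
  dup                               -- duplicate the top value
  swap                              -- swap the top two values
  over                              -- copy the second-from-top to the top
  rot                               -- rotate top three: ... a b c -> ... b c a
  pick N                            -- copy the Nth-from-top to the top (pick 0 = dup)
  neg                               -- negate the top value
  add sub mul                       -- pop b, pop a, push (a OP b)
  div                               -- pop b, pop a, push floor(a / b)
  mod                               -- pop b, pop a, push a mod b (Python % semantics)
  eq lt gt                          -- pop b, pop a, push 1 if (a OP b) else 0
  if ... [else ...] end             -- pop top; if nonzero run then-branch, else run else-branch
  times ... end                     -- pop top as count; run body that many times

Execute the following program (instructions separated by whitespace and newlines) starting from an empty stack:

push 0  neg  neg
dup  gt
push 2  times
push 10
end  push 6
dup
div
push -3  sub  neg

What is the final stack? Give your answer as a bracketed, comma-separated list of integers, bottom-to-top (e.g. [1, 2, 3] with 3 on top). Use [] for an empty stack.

Answer: [0, 10, 10, -4]

Derivation:
After 'push 0': [0]
After 'neg': [0]
After 'neg': [0]
After 'dup': [0, 0]
After 'gt': [0]
After 'push 2': [0, 2]
After 'times': [0]
After 'push 10': [0, 10]
After 'push 10': [0, 10, 10]
After 'push 6': [0, 10, 10, 6]
After 'dup': [0, 10, 10, 6, 6]
After 'div': [0, 10, 10, 1]
After 'push -3': [0, 10, 10, 1, -3]
After 'sub': [0, 10, 10, 4]
After 'neg': [0, 10, 10, -4]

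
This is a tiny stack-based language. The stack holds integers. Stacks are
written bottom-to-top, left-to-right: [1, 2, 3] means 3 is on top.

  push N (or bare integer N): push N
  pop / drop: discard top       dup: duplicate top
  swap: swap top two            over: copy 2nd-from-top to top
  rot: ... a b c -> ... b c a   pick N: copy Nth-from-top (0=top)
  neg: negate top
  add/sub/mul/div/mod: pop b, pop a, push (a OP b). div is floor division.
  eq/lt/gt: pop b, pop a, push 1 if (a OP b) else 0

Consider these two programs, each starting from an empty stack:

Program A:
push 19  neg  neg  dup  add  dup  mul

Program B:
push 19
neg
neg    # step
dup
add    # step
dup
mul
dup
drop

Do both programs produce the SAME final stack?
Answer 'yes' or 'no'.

Answer: yes

Derivation:
Program A trace:
  After 'push 19': [19]
  After 'neg': [-19]
  After 'neg': [19]
  After 'dup': [19, 19]
  After 'add': [38]
  After 'dup': [38, 38]
  After 'mul': [1444]
Program A final stack: [1444]

Program B trace:
  After 'push 19': [19]
  After 'neg': [-19]
  After 'neg': [19]
  After 'dup': [19, 19]
  After 'add': [38]
  After 'dup': [38, 38]
  After 'mul': [1444]
  After 'dup': [1444, 1444]
  After 'drop': [1444]
Program B final stack: [1444]
Same: yes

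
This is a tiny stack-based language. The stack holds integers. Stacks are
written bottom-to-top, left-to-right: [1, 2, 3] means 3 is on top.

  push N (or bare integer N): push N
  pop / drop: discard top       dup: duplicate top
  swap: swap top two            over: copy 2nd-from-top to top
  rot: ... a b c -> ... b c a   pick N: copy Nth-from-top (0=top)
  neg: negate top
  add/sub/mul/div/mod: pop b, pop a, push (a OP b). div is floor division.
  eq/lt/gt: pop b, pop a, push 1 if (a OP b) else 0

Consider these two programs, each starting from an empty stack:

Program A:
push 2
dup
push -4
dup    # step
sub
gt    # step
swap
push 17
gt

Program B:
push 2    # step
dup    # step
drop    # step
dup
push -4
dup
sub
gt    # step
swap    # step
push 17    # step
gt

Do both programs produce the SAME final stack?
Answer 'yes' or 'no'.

Program A trace:
  After 'push 2': [2]
  After 'dup': [2, 2]
  After 'push -4': [2, 2, -4]
  After 'dup': [2, 2, -4, -4]
  After 'sub': [2, 2, 0]
  After 'gt': [2, 1]
  After 'swap': [1, 2]
  After 'push 17': [1, 2, 17]
  After 'gt': [1, 0]
Program A final stack: [1, 0]

Program B trace:
  After 'push 2': [2]
  After 'dup': [2, 2]
  After 'drop': [2]
  After 'dup': [2, 2]
  After 'push -4': [2, 2, -4]
  After 'dup': [2, 2, -4, -4]
  After 'sub': [2, 2, 0]
  After 'gt': [2, 1]
  After 'swap': [1, 2]
  After 'push 17': [1, 2, 17]
  After 'gt': [1, 0]
Program B final stack: [1, 0]
Same: yes

Answer: yes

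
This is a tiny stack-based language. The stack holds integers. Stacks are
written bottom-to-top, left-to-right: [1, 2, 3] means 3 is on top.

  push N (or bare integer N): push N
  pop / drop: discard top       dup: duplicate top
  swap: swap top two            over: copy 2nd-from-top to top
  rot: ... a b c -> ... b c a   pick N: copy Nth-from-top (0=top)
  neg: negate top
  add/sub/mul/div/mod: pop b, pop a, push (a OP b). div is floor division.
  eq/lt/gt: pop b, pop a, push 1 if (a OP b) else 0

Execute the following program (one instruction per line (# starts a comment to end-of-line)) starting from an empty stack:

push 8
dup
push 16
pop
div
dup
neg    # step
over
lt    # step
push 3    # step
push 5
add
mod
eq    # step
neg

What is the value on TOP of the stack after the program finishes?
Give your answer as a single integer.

Answer: -1

Derivation:
After 'push 8': [8]
After 'dup': [8, 8]
After 'push 16': [8, 8, 16]
After 'pop': [8, 8]
After 'div': [1]
After 'dup': [1, 1]
After 'neg': [1, -1]
After 'over': [1, -1, 1]
After 'lt': [1, 1]
After 'push 3': [1, 1, 3]
After 'push 5': [1, 1, 3, 5]
After 'add': [1, 1, 8]
After 'mod': [1, 1]
After 'eq': [1]
After 'neg': [-1]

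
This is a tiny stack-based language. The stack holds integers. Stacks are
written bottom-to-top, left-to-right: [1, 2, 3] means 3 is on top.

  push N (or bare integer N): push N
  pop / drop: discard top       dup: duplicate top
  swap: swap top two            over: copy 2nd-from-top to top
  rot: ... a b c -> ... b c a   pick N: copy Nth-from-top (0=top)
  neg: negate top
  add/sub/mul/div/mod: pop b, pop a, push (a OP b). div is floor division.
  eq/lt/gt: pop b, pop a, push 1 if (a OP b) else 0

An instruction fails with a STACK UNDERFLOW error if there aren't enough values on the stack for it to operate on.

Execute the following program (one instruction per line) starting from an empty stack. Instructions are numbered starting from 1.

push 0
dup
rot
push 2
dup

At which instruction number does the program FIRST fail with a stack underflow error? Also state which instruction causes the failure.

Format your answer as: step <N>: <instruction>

Answer: step 3: rot

Derivation:
Step 1 ('push 0'): stack = [0], depth = 1
Step 2 ('dup'): stack = [0, 0], depth = 2
Step 3 ('rot'): needs 3 value(s) but depth is 2 — STACK UNDERFLOW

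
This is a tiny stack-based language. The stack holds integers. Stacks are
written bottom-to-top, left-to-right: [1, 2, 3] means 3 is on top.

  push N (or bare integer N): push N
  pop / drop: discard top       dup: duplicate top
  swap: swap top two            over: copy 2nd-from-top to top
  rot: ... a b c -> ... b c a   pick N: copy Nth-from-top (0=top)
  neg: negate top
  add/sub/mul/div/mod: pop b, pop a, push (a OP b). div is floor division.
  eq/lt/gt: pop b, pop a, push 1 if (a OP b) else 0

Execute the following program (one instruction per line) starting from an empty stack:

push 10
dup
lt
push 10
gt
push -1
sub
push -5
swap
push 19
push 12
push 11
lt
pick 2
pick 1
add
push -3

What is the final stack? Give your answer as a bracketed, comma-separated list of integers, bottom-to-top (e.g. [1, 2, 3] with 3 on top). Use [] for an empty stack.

Answer: [-5, 1, 19, 0, 1, -3]

Derivation:
After 'push 10': [10]
After 'dup': [10, 10]
After 'lt': [0]
After 'push 10': [0, 10]
After 'gt': [0]
After 'push -1': [0, -1]
After 'sub': [1]
After 'push -5': [1, -5]
After 'swap': [-5, 1]
After 'push 19': [-5, 1, 19]
After 'push 12': [-5, 1, 19, 12]
After 'push 11': [-5, 1, 19, 12, 11]
After 'lt': [-5, 1, 19, 0]
After 'pick 2': [-5, 1, 19, 0, 1]
After 'pick 1': [-5, 1, 19, 0, 1, 0]
After 'add': [-5, 1, 19, 0, 1]
After 'push -3': [-5, 1, 19, 0, 1, -3]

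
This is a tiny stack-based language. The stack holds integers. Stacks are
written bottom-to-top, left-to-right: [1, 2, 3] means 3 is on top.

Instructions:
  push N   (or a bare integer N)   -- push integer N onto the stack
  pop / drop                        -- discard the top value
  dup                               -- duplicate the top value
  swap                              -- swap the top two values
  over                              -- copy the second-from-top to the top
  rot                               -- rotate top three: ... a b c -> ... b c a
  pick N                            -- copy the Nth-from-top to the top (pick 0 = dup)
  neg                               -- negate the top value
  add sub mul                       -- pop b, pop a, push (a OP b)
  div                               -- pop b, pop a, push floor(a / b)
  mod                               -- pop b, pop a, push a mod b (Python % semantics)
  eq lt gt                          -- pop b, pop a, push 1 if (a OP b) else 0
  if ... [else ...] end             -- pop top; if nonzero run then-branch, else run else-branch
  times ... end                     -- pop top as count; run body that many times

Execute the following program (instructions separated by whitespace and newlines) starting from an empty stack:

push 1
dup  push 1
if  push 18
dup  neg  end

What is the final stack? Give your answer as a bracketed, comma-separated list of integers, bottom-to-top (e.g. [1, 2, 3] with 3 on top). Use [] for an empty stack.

After 'push 1': [1]
After 'dup': [1, 1]
After 'push 1': [1, 1, 1]
After 'if': [1, 1]
After 'push 18': [1, 1, 18]
After 'dup': [1, 1, 18, 18]
After 'neg': [1, 1, 18, -18]

Answer: [1, 1, 18, -18]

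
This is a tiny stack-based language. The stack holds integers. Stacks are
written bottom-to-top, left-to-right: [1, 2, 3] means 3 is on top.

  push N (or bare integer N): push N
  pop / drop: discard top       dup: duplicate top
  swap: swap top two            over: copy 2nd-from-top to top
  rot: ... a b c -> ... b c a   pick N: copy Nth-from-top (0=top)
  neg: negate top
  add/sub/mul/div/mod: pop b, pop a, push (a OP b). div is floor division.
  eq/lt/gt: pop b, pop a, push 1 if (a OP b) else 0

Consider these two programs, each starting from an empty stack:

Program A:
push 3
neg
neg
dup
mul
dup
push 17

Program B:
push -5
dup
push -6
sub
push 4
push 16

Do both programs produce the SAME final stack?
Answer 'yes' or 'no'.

Answer: no

Derivation:
Program A trace:
  After 'push 3': [3]
  After 'neg': [-3]
  After 'neg': [3]
  After 'dup': [3, 3]
  After 'mul': [9]
  After 'dup': [9, 9]
  After 'push 17': [9, 9, 17]
Program A final stack: [9, 9, 17]

Program B trace:
  After 'push -5': [-5]
  After 'dup': [-5, -5]
  After 'push -6': [-5, -5, -6]
  After 'sub': [-5, 1]
  After 'push 4': [-5, 1, 4]
  After 'push 16': [-5, 1, 4, 16]
Program B final stack: [-5, 1, 4, 16]
Same: no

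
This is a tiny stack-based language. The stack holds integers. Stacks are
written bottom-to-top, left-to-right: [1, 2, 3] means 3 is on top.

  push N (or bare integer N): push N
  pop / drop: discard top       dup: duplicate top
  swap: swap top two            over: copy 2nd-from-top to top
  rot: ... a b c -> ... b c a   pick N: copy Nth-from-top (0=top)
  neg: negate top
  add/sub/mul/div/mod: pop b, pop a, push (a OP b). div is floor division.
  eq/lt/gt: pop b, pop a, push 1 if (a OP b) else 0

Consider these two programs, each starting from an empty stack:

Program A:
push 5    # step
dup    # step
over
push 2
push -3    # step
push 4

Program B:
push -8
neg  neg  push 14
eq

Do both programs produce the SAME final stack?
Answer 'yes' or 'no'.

Answer: no

Derivation:
Program A trace:
  After 'push 5': [5]
  After 'dup': [5, 5]
  After 'over': [5, 5, 5]
  After 'push 2': [5, 5, 5, 2]
  After 'push -3': [5, 5, 5, 2, -3]
  After 'push 4': [5, 5, 5, 2, -3, 4]
Program A final stack: [5, 5, 5, 2, -3, 4]

Program B trace:
  After 'push -8': [-8]
  After 'neg': [8]
  After 'neg': [-8]
  After 'push 14': [-8, 14]
  After 'eq': [0]
Program B final stack: [0]
Same: no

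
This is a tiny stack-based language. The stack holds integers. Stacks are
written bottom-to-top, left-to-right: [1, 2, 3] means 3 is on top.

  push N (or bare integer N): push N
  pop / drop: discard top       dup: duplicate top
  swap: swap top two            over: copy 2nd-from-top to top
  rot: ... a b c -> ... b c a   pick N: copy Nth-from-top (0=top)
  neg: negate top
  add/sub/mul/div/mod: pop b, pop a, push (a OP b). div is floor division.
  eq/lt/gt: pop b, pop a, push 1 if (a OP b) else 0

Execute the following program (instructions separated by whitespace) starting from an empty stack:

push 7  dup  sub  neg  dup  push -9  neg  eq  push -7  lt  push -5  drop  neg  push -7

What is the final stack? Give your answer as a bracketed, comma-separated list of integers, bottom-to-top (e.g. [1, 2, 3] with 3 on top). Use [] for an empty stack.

After 'push 7': [7]
After 'dup': [7, 7]
After 'sub': [0]
After 'neg': [0]
After 'dup': [0, 0]
After 'push -9': [0, 0, -9]
After 'neg': [0, 0, 9]
After 'eq': [0, 0]
After 'push -7': [0, 0, -7]
After 'lt': [0, 0]
After 'push -5': [0, 0, -5]
After 'drop': [0, 0]
After 'neg': [0, 0]
After 'push -7': [0, 0, -7]

Answer: [0, 0, -7]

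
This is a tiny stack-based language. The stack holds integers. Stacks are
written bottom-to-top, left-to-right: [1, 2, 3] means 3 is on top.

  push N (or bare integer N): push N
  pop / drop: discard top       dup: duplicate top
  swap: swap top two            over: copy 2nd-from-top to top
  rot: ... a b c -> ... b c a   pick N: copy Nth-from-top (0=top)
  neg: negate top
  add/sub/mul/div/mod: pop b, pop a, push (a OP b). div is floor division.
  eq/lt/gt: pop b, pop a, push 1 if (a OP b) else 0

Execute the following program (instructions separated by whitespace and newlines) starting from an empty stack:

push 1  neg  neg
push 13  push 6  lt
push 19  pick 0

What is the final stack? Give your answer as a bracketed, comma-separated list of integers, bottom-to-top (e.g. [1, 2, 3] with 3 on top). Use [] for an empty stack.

Answer: [1, 0, 19, 19]

Derivation:
After 'push 1': [1]
After 'neg': [-1]
After 'neg': [1]
After 'push 13': [1, 13]
After 'push 6': [1, 13, 6]
After 'lt': [1, 0]
After 'push 19': [1, 0, 19]
After 'pick 0': [1, 0, 19, 19]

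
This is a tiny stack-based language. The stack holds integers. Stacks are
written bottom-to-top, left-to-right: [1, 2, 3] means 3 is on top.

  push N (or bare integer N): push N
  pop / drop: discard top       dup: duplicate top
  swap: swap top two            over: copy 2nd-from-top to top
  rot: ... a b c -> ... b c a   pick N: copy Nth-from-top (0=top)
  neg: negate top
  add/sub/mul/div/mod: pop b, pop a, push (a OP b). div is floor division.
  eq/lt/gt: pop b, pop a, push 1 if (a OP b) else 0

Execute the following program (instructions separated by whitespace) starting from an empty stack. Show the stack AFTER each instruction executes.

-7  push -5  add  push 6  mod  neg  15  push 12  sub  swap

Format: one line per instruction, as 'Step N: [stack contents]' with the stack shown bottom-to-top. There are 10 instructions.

Step 1: [-7]
Step 2: [-7, -5]
Step 3: [-12]
Step 4: [-12, 6]
Step 5: [0]
Step 6: [0]
Step 7: [0, 15]
Step 8: [0, 15, 12]
Step 9: [0, 3]
Step 10: [3, 0]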